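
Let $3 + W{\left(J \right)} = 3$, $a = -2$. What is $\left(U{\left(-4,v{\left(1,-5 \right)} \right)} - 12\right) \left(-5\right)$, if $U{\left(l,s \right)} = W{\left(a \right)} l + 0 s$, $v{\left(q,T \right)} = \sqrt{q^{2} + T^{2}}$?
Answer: $60$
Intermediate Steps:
$W{\left(J \right)} = 0$ ($W{\left(J \right)} = -3 + 3 = 0$)
$v{\left(q,T \right)} = \sqrt{T^{2} + q^{2}}$
$U{\left(l,s \right)} = 0$ ($U{\left(l,s \right)} = 0 l + 0 s = 0 + 0 = 0$)
$\left(U{\left(-4,v{\left(1,-5 \right)} \right)} - 12\right) \left(-5\right) = \left(0 - 12\right) \left(-5\right) = \left(-12\right) \left(-5\right) = 60$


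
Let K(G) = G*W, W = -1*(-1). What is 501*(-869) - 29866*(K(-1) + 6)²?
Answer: -1182019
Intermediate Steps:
W = 1
K(G) = G (K(G) = G*1 = G)
501*(-869) - 29866*(K(-1) + 6)² = 501*(-869) - 29866*(-1 + 6)² = -435369 - 29866*5² = -435369 - 29866*25 = -435369 - 746650 = -1182019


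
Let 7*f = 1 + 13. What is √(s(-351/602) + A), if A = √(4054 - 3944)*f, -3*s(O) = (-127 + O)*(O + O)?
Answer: √(-17972370 + 724808*√110)/602 ≈ 5.3494*I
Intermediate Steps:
s(O) = -2*O*(-127 + O)/3 (s(O) = -(-127 + O)*(O + O)/3 = -(-127 + O)*2*O/3 = -2*O*(-127 + O)/3)
f = 2 (f = (1 + 13)/7 = (⅐)*14 = 2)
A = 2*√110 (A = √(4054 - 3944)*2 = √110*2 = 2*√110 ≈ 20.976)
√(s(-351/602) + A) = √(2*(-351/602)*(127 - (-351)/602)/3 + 2*√110) = √(2*(-351*1/602)*(127 - (-351)/602)/3 + 2*√110) = √((⅔)*(-351/602)*(127 - 1*(-351/602)) + 2*√110) = √((⅔)*(-351/602)*(127 + 351/602) + 2*√110) = √((⅔)*(-351/602)*(76805/602) + 2*√110) = √(-8986185/181202 + 2*√110)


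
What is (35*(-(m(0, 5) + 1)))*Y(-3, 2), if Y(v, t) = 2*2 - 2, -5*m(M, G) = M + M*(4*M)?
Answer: -70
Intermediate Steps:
m(M, G) = -4*M²/5 - M/5 (m(M, G) = -(M + M*(4*M))/5 = -(M + 4*M²)/5 = -4*M²/5 - M/5)
Y(v, t) = 2 (Y(v, t) = 4 - 2 = 2)
(35*(-(m(0, 5) + 1)))*Y(-3, 2) = (35*(-(-⅕*0*(1 + 4*0) + 1)))*2 = (35*(-(-⅕*0*(1 + 0) + 1)))*2 = (35*(-(-⅕*0*1 + 1)))*2 = (35*(-(0 + 1)))*2 = (35*(-1*1))*2 = (35*(-1))*2 = -35*2 = -70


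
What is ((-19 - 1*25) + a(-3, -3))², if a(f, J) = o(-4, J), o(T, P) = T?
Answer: 2304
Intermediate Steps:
a(f, J) = -4
((-19 - 1*25) + a(-3, -3))² = ((-19 - 1*25) - 4)² = ((-19 - 25) - 4)² = (-44 - 4)² = (-48)² = 2304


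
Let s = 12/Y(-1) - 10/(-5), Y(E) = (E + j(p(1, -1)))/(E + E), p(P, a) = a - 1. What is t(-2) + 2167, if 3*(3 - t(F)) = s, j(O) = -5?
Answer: 2168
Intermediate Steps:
p(P, a) = -1 + a
Y(E) = (-5 + E)/(2*E) (Y(E) = (E - 5)/(E + E) = (-5 + E)/((2*E)) = (-5 + E)*(1/(2*E)) = (-5 + E)/(2*E))
s = 6 (s = 12/(((1/2)*(-5 - 1)/(-1))) - 10/(-5) = 12/(((1/2)*(-1)*(-6))) - 10*(-1/5) = 12/3 + 2 = 12*(1/3) + 2 = 4 + 2 = 6)
t(F) = 1 (t(F) = 3 - 1/3*6 = 3 - 2 = 1)
t(-2) + 2167 = 1 + 2167 = 2168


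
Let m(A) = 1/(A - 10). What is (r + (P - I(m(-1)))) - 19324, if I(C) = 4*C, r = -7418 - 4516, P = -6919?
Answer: -419943/11 ≈ -38177.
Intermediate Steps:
r = -11934
m(A) = 1/(-10 + A)
(r + (P - I(m(-1)))) - 19324 = (-11934 + (-6919 - 4/(-10 - 1))) - 19324 = (-11934 + (-6919 - 4/(-11))) - 19324 = (-11934 + (-6919 - 4*(-1)/11)) - 19324 = (-11934 + (-6919 - 1*(-4/11))) - 19324 = (-11934 + (-6919 + 4/11)) - 19324 = (-11934 - 76105/11) - 19324 = -207379/11 - 19324 = -419943/11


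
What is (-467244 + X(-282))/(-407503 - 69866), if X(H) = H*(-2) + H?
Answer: 155654/159123 ≈ 0.97820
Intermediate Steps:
X(H) = -H (X(H) = -2*H + H = -H)
(-467244 + X(-282))/(-407503 - 69866) = (-467244 - 1*(-282))/(-407503 - 69866) = (-467244 + 282)/(-477369) = -466962*(-1/477369) = 155654/159123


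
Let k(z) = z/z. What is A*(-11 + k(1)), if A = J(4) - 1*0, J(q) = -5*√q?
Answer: 100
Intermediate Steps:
k(z) = 1
A = -10 (A = -5*√4 - 1*0 = -5*2 + 0 = -10 + 0 = -10)
A*(-11 + k(1)) = -10*(-11 + 1) = -10*(-10) = 100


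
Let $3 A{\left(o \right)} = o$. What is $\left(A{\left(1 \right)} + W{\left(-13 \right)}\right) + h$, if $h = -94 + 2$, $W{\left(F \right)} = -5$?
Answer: $- \frac{290}{3} \approx -96.667$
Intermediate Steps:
$A{\left(o \right)} = \frac{o}{3}$
$h = -92$
$\left(A{\left(1 \right)} + W{\left(-13 \right)}\right) + h = \left(\frac{1}{3} \cdot 1 - 5\right) - 92 = \left(\frac{1}{3} - 5\right) - 92 = - \frac{14}{3} - 92 = - \frac{290}{3}$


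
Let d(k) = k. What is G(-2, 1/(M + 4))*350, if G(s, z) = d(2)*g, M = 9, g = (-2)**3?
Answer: -5600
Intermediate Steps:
g = -8
G(s, z) = -16 (G(s, z) = 2*(-8) = -16)
G(-2, 1/(M + 4))*350 = -16*350 = -5600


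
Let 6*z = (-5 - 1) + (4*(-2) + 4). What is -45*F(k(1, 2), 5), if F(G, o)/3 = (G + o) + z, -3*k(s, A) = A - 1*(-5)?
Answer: -135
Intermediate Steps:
z = -5/3 (z = ((-5 - 1) + (4*(-2) + 4))/6 = (-6 + (-8 + 4))/6 = (-6 - 4)/6 = (1/6)*(-10) = -5/3 ≈ -1.6667)
k(s, A) = -5/3 - A/3 (k(s, A) = -(A - 1*(-5))/3 = -(A + 5)/3 = -(5 + A)/3 = -5/3 - A/3)
F(G, o) = -5 + 3*G + 3*o (F(G, o) = 3*((G + o) - 5/3) = 3*(-5/3 + G + o) = -5 + 3*G + 3*o)
-45*F(k(1, 2), 5) = -45*(-5 + 3*(-5/3 - 1/3*2) + 3*5) = -45*(-5 + 3*(-5/3 - 2/3) + 15) = -45*(-5 + 3*(-7/3) + 15) = -45*(-5 - 7 + 15) = -45*3 = -135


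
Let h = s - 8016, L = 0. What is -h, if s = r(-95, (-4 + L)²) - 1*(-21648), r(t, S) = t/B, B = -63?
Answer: -858911/63 ≈ -13634.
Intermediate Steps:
r(t, S) = -t/63 (r(t, S) = t/(-63) = t*(-1/63) = -t/63)
s = 1363919/63 (s = -1/63*(-95) - 1*(-21648) = 95/63 + 21648 = 1363919/63 ≈ 21650.)
h = 858911/63 (h = 1363919/63 - 8016 = 858911/63 ≈ 13634.)
-h = -1*858911/63 = -858911/63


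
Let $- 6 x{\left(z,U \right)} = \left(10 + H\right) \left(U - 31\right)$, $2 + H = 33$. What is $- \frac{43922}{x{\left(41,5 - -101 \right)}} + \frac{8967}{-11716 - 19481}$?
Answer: $\frac{910426031}{10658975} \approx 85.414$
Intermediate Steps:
$H = 31$ ($H = -2 + 33 = 31$)
$x{\left(z,U \right)} = \frac{1271}{6} - \frac{41 U}{6}$ ($x{\left(z,U \right)} = - \frac{\left(10 + 31\right) \left(U - 31\right)}{6} = - \frac{41 \left(-31 + U\right)}{6} = - \frac{-1271 + 41 U}{6} = \frac{1271}{6} - \frac{41 U}{6}$)
$- \frac{43922}{x{\left(41,5 - -101 \right)}} + \frac{8967}{-11716 - 19481} = - \frac{43922}{\frac{1271}{6} - \frac{41 \left(5 - -101\right)}{6}} + \frac{8967}{-11716 - 19481} = - \frac{43922}{\frac{1271}{6} - \frac{41 \left(5 + 101\right)}{6}} + \frac{8967}{-11716 - 19481} = - \frac{43922}{\frac{1271}{6} - \frac{2173}{3}} + \frac{8967}{-31197} = - \frac{43922}{\frac{1271}{6} - \frac{2173}{3}} + 8967 \left(- \frac{1}{31197}\right) = - \frac{43922}{- \frac{1025}{2}} - \frac{2989}{10399} = \left(-43922\right) \left(- \frac{2}{1025}\right) - \frac{2989}{10399} = \frac{87844}{1025} - \frac{2989}{10399} = \frac{910426031}{10658975}$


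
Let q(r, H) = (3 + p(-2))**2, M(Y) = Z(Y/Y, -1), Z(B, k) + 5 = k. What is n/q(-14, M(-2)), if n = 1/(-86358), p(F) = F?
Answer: -1/86358 ≈ -1.1580e-5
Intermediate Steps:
Z(B, k) = -5 + k
n = -1/86358 ≈ -1.1580e-5
M(Y) = -6 (M(Y) = -5 - 1 = -6)
q(r, H) = 1 (q(r, H) = (3 - 2)**2 = 1**2 = 1)
n/q(-14, M(-2)) = -1/86358/1 = -1/86358*1 = -1/86358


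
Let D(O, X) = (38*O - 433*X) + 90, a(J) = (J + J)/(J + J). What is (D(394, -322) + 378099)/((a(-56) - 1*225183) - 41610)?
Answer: -532587/266792 ≈ -1.9963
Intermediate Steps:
a(J) = 1 (a(J) = (2*J)/((2*J)) = (2*J)*(1/(2*J)) = 1)
D(O, X) = 90 - 433*X + 38*O (D(O, X) = (-433*X + 38*O) + 90 = 90 - 433*X + 38*O)
(D(394, -322) + 378099)/((a(-56) - 1*225183) - 41610) = ((90 - 433*(-322) + 38*394) + 378099)/((1 - 1*225183) - 41610) = ((90 + 139426 + 14972) + 378099)/((1 - 225183) - 41610) = (154488 + 378099)/(-225182 - 41610) = 532587/(-266792) = 532587*(-1/266792) = -532587/266792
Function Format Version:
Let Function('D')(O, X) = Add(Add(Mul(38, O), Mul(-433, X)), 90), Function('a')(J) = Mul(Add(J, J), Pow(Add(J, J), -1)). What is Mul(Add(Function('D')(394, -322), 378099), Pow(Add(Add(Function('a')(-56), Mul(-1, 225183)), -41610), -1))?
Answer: Rational(-532587, 266792) ≈ -1.9963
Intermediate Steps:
Function('a')(J) = 1 (Function('a')(J) = Mul(Mul(2, J), Pow(Mul(2, J), -1)) = Mul(Mul(2, J), Mul(Rational(1, 2), Pow(J, -1))) = 1)
Function('D')(O, X) = Add(90, Mul(-433, X), Mul(38, O)) (Function('D')(O, X) = Add(Add(Mul(-433, X), Mul(38, O)), 90) = Add(90, Mul(-433, X), Mul(38, O)))
Mul(Add(Function('D')(394, -322), 378099), Pow(Add(Add(Function('a')(-56), Mul(-1, 225183)), -41610), -1)) = Mul(Add(Add(90, Mul(-433, -322), Mul(38, 394)), 378099), Pow(Add(Add(1, Mul(-1, 225183)), -41610), -1)) = Mul(Add(Add(90, 139426, 14972), 378099), Pow(Add(Add(1, -225183), -41610), -1)) = Mul(Add(154488, 378099), Pow(Add(-225182, -41610), -1)) = Mul(532587, Pow(-266792, -1)) = Mul(532587, Rational(-1, 266792)) = Rational(-532587, 266792)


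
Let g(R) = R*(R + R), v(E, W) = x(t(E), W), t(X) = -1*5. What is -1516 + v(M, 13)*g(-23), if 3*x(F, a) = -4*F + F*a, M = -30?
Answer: -17386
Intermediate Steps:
t(X) = -5
x(F, a) = -4*F/3 + F*a/3 (x(F, a) = (-4*F + F*a)/3 = -4*F/3 + F*a/3)
v(E, W) = 20/3 - 5*W/3 (v(E, W) = (1/3)*(-5)*(-4 + W) = 20/3 - 5*W/3)
g(R) = 2*R**2 (g(R) = R*(2*R) = 2*R**2)
-1516 + v(M, 13)*g(-23) = -1516 + (20/3 - 5/3*13)*(2*(-23)**2) = -1516 + (20/3 - 65/3)*(2*529) = -1516 - 15*1058 = -1516 - 15870 = -17386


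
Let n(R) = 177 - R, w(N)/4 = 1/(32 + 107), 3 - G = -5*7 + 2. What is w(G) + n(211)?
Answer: -4722/139 ≈ -33.971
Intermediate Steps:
G = 36 (G = 3 - (-5*7 + 2) = 3 - (-35 + 2) = 3 - 1*(-33) = 3 + 33 = 36)
w(N) = 4/139 (w(N) = 4/(32 + 107) = 4/139)
w(G) + n(211) = 4/139 + (177 - 1*211) = 4/139 + (177 - 211) = 4/139 - 34 = -4722/139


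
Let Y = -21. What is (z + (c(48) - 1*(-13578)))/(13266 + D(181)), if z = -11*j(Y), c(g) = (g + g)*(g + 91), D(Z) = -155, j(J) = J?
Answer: 3879/1873 ≈ 2.0710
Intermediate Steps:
c(g) = 2*g*(91 + g) (c(g) = (2*g)*(91 + g) = 2*g*(91 + g))
z = 231 (z = -11*(-21) = 231)
(z + (c(48) - 1*(-13578)))/(13266 + D(181)) = (231 + (2*48*(91 + 48) - 1*(-13578)))/(13266 - 155) = (231 + (2*48*139 + 13578))/13111 = (231 + (13344 + 13578))*(1/13111) = (231 + 26922)*(1/13111) = 27153*(1/13111) = 3879/1873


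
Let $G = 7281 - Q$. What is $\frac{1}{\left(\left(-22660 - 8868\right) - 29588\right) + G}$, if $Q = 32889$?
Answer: $- \frac{1}{86724} \approx -1.1531 \cdot 10^{-5}$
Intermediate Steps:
$G = -25608$ ($G = 7281 - 32889 = -25608$)
$\frac{1}{\left(\left(-22660 - 8868\right) - 29588\right) + G} = \frac{1}{\left(\left(-22660 - 8868\right) - 29588\right) - 25608} = \frac{1}{\left(-31528 - 29588\right) - 25608} = \frac{1}{-61116 - 25608} = \frac{1}{-86724} = - \frac{1}{86724}$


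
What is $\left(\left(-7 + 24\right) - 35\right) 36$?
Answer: $-648$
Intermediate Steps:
$\left(\left(-7 + 24\right) - 35\right) 36 = \left(17 - 35\right) 36 = \left(-18\right) 36 = -648$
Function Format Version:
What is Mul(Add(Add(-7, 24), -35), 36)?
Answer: -648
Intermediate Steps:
Mul(Add(Add(-7, 24), -35), 36) = Mul(Add(17, -35), 36) = Mul(-18, 36) = -648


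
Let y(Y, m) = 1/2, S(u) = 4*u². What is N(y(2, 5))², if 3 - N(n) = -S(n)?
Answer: 16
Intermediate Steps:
y(Y, m) = ½
N(n) = 3 + 4*n² (N(n) = 3 - (-1)*4*n² = 3 - (-4)*n² = 3 + 4*n²)
N(y(2, 5))² = (3 + 4*(½)²)² = (3 + 4*(¼))² = (3 + 1)² = 4² = 16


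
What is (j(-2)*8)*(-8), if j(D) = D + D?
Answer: 256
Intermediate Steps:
j(D) = 2*D
(j(-2)*8)*(-8) = ((2*(-2))*8)*(-8) = -4*8*(-8) = -32*(-8) = 256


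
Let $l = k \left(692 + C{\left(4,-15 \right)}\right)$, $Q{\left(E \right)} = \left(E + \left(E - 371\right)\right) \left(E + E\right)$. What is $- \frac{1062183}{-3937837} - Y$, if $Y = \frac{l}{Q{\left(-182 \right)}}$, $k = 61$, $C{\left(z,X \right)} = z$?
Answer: $\frac{9749302679}{87794075915} \approx 0.11105$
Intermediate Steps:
$Q{\left(E \right)} = 2 E \left(-371 + 2 E\right)$ ($Q{\left(E \right)} = \left(E + \left(-371 + E\right)\right) 2 E = \left(-371 + 2 E\right) 2 E = 2 E \left(-371 + 2 E\right)$)
$l = 42456$ ($l = 61 \left(692 + 4\right) = 61 \cdot 696 = 42456$)
$Y = \frac{3538}{22295}$ ($Y = \frac{42456}{2 \left(-182\right) \left(-371 + 2 \left(-182\right)\right)} = \frac{42456}{2 \left(-182\right) \left(-371 - 364\right)} = \frac{42456}{2 \left(-182\right) \left(-735\right)} = \frac{42456}{267540} = 42456 \cdot \frac{1}{267540} = \frac{3538}{22295} \approx 0.15869$)
$- \frac{1062183}{-3937837} - Y = - \frac{1062183}{-3937837} - \frac{3538}{22295} = \left(-1062183\right) \left(- \frac{1}{3937837}\right) - \frac{3538}{22295} = \frac{1062183}{3937837} - \frac{3538}{22295} = \frac{9749302679}{87794075915}$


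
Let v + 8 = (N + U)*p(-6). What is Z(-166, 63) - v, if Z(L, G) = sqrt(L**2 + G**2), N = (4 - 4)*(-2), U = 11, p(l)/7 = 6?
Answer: -454 + 5*sqrt(1261) ≈ -276.45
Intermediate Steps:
p(l) = 42 (p(l) = 7*6 = 42)
N = 0 (N = 0*(-2) = 0)
Z(L, G) = sqrt(G**2 + L**2)
v = 454 (v = -8 + (0 + 11)*42 = -8 + 11*42 = -8 + 462 = 454)
Z(-166, 63) - v = sqrt(63**2 + (-166)**2) - 1*454 = sqrt(3969 + 27556) - 454 = sqrt(31525) - 454 = 5*sqrt(1261) - 454 = -454 + 5*sqrt(1261)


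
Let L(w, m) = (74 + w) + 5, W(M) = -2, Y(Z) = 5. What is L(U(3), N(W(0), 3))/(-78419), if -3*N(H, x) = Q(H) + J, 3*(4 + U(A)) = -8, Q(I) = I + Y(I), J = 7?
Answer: -217/235257 ≈ -0.00092240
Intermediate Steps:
Q(I) = 5 + I (Q(I) = I + 5 = 5 + I)
U(A) = -20/3 (U(A) = -4 + (⅓)*(-8) = -4 - 8/3 = -20/3)
N(H, x) = -4 - H/3 (N(H, x) = -((5 + H) + 7)/3 = -(12 + H)/3 = -4 - H/3)
L(w, m) = 79 + w
L(U(3), N(W(0), 3))/(-78419) = (79 - 20/3)/(-78419) = (217/3)*(-1/78419) = -217/235257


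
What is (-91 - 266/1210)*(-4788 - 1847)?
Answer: 73234476/121 ≈ 6.0524e+5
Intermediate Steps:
(-91 - 266/1210)*(-4788 - 1847) = (-91 - 266*1/1210)*(-6635) = (-91 - 133/605)*(-6635) = -55188/605*(-6635) = 73234476/121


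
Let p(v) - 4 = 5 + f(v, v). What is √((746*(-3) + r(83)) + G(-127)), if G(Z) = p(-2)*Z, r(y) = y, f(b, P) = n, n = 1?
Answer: 5*I*√137 ≈ 58.523*I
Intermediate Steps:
f(b, P) = 1
p(v) = 10 (p(v) = 4 + (5 + 1) = 4 + 6 = 10)
G(Z) = 10*Z
√((746*(-3) + r(83)) + G(-127)) = √((746*(-3) + 83) + 10*(-127)) = √((-2238 + 83) - 1270) = √(-2155 - 1270) = √(-3425) = 5*I*√137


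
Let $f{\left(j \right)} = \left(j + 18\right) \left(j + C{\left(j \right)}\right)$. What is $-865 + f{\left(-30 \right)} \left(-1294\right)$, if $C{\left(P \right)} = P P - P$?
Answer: $13974335$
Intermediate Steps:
$C{\left(P \right)} = P^{2} - P$
$f{\left(j \right)} = \left(18 + j\right) \left(j + j \left(-1 + j\right)\right)$ ($f{\left(j \right)} = \left(j + 18\right) \left(j + j \left(-1 + j\right)\right) = \left(18 + j\right) \left(j + j \left(-1 + j\right)\right)$)
$-865 + f{\left(-30 \right)} \left(-1294\right) = -865 + \left(-30\right)^{2} \left(18 - 30\right) \left(-1294\right) = -865 + 900 \left(-12\right) \left(-1294\right) = -865 - -13975200 = -865 + 13975200 = 13974335$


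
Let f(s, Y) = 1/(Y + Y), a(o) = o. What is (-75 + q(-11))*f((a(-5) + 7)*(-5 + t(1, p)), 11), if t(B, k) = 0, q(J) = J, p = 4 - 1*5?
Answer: -43/11 ≈ -3.9091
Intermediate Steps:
p = -1 (p = 4 - 5 = -1)
f(s, Y) = 1/(2*Y)
(-75 + q(-11))*f((a(-5) + 7)*(-5 + t(1, p)), 11) = (-75 - 11)*((½)/11) = -43/11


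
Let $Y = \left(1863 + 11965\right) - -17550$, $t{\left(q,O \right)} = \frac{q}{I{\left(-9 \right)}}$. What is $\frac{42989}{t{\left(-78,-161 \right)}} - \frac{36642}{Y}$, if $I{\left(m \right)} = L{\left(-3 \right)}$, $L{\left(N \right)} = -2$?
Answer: $\frac{673739902}{611871} \approx 1101.1$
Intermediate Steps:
$I{\left(m \right)} = -2$
$t{\left(q,O \right)} = - \frac{q}{2}$ ($t{\left(q,O \right)} = \frac{q}{-2} = q \left(- \frac{1}{2}\right) = - \frac{q}{2}$)
$Y = 31378$ ($Y = 13828 + 17550 = 31378$)
$\frac{42989}{t{\left(-78,-161 \right)}} - \frac{36642}{Y} = \frac{42989}{\left(- \frac{1}{2}\right) \left(-78\right)} - \frac{36642}{31378} = \frac{42989}{39} - \frac{18321}{15689} = \frac{673739902}{611871}$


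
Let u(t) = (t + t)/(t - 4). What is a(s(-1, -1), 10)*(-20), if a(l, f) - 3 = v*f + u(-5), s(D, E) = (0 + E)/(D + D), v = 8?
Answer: -15140/9 ≈ -1682.2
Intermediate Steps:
u(t) = 2*t/(-4 + t) (u(t) = (2*t)/(-4 + t) = 2*t/(-4 + t))
s(D, E) = E/(2*D) (s(D, E) = E/((2*D)) = E*(1/(2*D)) = E/(2*D))
a(l, f) = 37/9 + 8*f (a(l, f) = 3 + (8*f + 2*(-5)/(-4 - 5)) = 3 + (8*f + 2*(-5)/(-9)) = 3 + (8*f + 2*(-5)*(-1/9)) = 3 + (8*f + 10/9) = 3 + (10/9 + 8*f) = 37/9 + 8*f)
a(s(-1, -1), 10)*(-20) = (37/9 + 8*10)*(-20) = (37/9 + 80)*(-20) = (757/9)*(-20) = -15140/9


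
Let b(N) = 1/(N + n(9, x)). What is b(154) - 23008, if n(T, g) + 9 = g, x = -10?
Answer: -3106079/135 ≈ -23008.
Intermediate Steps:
n(T, g) = -9 + g
b(N) = 1/(-19 + N) (b(N) = 1/(N + (-9 - 10)) = 1/(N - 19) = 1/(-19 + N))
b(154) - 23008 = 1/(-19 + 154) - 23008 = 1/135 - 23008 = -3106079/135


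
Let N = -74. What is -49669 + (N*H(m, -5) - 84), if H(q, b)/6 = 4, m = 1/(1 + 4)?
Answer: -51529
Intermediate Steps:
m = 1/5 ≈ 0.20000
H(q, b) = 24 (H(q, b) = 6*4 = 24)
-49669 + (N*H(m, -5) - 84) = -49669 + (-74*24 - 84) = -49669 + (-1776 - 84) = -49669 - 1860 = -51529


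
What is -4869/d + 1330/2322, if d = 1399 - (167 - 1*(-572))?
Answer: -1738003/255420 ≈ -6.8045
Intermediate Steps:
d = 660 (d = 1399 - (167 + 572) = 1399 - 1*739 = 1399 - 739 = 660)
-4869/d + 1330/2322 = -4869/660 + 1330/2322 = -4869*1/660 + 1330*(1/2322) = -1623/220 + 665/1161 = -1738003/255420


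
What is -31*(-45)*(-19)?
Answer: -26505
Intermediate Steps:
-31*(-45)*(-19) = 1395*(-19) = -26505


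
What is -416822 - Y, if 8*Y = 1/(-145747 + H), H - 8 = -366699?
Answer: -1708763456287/4099504 ≈ -4.1682e+5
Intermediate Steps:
H = -366691 (H = 8 - 366699 = -366691)
Y = -1/4099504 (Y = 1/(8*(-145747 - 366691)) = (1/8)/(-512438) = (1/8)*(-1/512438) = -1/4099504 ≈ -2.4393e-7)
-416822 - Y = -416822 - 1*(-1/4099504) = -416822 + 1/4099504 = -1708763456287/4099504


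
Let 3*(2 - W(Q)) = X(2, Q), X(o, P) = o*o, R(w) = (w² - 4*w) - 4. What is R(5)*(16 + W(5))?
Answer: 50/3 ≈ 16.667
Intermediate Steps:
R(w) = -4 + w² - 4*w
X(o, P) = o²
W(Q) = ⅔ (W(Q) = 2 - ⅓*2² = 2 - ⅓*4 = 2 - 4/3 = ⅔)
R(5)*(16 + W(5)) = (-4 + 5² - 4*5)*(16 + ⅔) = (-4 + 25 - 20)*(50/3) = 1*(50/3) = 50/3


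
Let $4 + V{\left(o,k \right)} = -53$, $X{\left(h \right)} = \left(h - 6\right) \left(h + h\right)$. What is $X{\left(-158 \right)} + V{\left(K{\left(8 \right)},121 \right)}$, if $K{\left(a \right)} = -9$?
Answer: $51767$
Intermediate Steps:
$X{\left(h \right)} = 2 h \left(-6 + h\right)$ ($X{\left(h \right)} = \left(-6 + h\right) 2 h = 2 h \left(-6 + h\right)$)
$V{\left(o,k \right)} = -57$ ($V{\left(o,k \right)} = -4 - 53 = -57$)
$X{\left(-158 \right)} + V{\left(K{\left(8 \right)},121 \right)} = 2 \left(-158\right) \left(-6 - 158\right) - 57 = 2 \left(-158\right) \left(-164\right) - 57 = 51824 - 57 = 51767$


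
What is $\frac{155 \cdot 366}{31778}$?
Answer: $\frac{28365}{15889} \approx 1.7852$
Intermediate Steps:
$\frac{155 \cdot 366}{31778} = 56730 \cdot \frac{1}{31778} = \frac{28365}{15889}$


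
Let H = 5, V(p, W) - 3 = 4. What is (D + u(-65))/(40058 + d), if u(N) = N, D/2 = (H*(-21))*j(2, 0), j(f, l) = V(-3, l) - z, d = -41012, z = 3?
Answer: 905/954 ≈ 0.94864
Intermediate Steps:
V(p, W) = 7 (V(p, W) = 3 + 4 = 7)
j(f, l) = 4 (j(f, l) = 7 - 1*3 = 7 - 3 = 4)
D = -840 (D = 2*((5*(-21))*4) = 2*(-105*4) = 2*(-420) = -840)
(D + u(-65))/(40058 + d) = (-840 - 65)/(40058 - 41012) = -905/(-954) = -905*(-1/954) = 905/954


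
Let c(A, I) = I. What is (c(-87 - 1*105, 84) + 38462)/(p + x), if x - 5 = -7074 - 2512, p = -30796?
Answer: -38546/40377 ≈ -0.95465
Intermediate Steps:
x = -9581 (x = 5 + (-7074 - 2512) = 5 - 9586 = -9581)
(c(-87 - 1*105, 84) + 38462)/(p + x) = (84 + 38462)/(-30796 - 9581) = 38546/(-40377) = 38546*(-1/40377) = -38546/40377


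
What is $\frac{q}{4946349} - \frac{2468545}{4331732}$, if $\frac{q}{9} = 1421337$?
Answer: $\frac{14400457866317}{7142086082156} \approx 2.0163$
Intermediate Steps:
$q = 12792033$ ($q = 9 \cdot 1421337 = 12792033$)
$\frac{q}{4946349} - \frac{2468545}{4331732} = \frac{12792033}{4946349} - \frac{2468545}{4331732} = 12792033 \cdot \frac{1}{4946349} - \frac{2468545}{4331732} = \frac{4264011}{1648783} - \frac{2468545}{4331732} = \frac{14400457866317}{7142086082156}$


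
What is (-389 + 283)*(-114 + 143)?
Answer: -3074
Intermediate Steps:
(-389 + 283)*(-114 + 143) = -106*29 = -3074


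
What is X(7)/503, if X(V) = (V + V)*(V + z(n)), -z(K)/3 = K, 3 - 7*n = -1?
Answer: 74/503 ≈ 0.14712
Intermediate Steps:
n = 4/7 (n = 3/7 - ⅐*(-1) = 3/7 + ⅐ = 4/7 ≈ 0.57143)
z(K) = -3*K
X(V) = 2*V*(-12/7 + V) (X(V) = (V + V)*(V - 3*4/7) = (2*V)*(V - 12/7) = (2*V)*(-12/7 + V) = 2*V*(-12/7 + V))
X(7)/503 = ((2/7)*7*(-12 + 7*7))/503 = ((2/7)*7*(-12 + 49))*(1/503) = ((2/7)*7*37)*(1/503) = 74*(1/503) = 74/503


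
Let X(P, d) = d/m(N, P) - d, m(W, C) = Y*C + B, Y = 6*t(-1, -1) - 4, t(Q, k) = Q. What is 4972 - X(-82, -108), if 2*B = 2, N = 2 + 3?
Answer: 3993452/821 ≈ 4864.1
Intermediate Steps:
N = 5
B = 1 (B = (½)*2 = 1)
Y = -10 (Y = 6*(-1) - 4 = -6 - 4 = -10)
m(W, C) = 1 - 10*C (m(W, C) = -10*C + 1 = 1 - 10*C)
X(P, d) = -d + d/(1 - 10*P) (X(P, d) = d/(1 - 10*P) - d = -d + d/(1 - 10*P))
4972 - X(-82, -108) = 4972 - (-10)*(-82)*(-108)/(-1 + 10*(-82)) = 4972 - (-10)*(-82)*(-108)/(-1 - 820) = 4972 - (-10)*(-82)*(-108)/(-821) = 4972 - (-10)*(-82)*(-108)*(-1)/821 = 4972 - 1*88560/821 = 4972 - 88560/821 = 3993452/821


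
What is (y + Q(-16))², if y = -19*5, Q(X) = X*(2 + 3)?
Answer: 30625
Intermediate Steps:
Q(X) = 5*X (Q(X) = X*5 = 5*X)
y = -95
(y + Q(-16))² = (-95 + 5*(-16))² = (-95 - 80)² = (-175)² = 30625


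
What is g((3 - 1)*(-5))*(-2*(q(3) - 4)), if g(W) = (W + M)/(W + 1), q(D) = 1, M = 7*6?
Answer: -64/3 ≈ -21.333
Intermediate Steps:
M = 42
g(W) = (42 + W)/(1 + W) (g(W) = (W + 42)/(W + 1) = (42 + W)/(1 + W))
g((3 - 1)*(-5))*(-2*(q(3) - 4)) = ((42 + (3 - 1)*(-5))/(1 + (3 - 1)*(-5)))*(-2*(1 - 4)) = ((42 + 2*(-5))/(1 + 2*(-5)))*(-2*(-3)) = ((42 - 10)/(1 - 10))*6 = (32/(-9))*6 = -⅑*32*6 = -32/9*6 = -64/3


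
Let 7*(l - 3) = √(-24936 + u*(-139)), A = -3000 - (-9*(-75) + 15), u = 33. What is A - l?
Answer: -3693 - I*√29523/7 ≈ -3693.0 - 24.546*I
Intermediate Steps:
A = -3690 (A = -3000 - (675 + 15) = -3000 - 1*690 = -3000 - 690 = -3690)
l = 3 + I*√29523/7 (l = 3 + √(-24936 + 33*(-139))/7 = 3 + √(-24936 - 4587)/7 = 3 + √(-29523)/7 = 3 + (I*√29523)/7 = 3 + I*√29523/7 ≈ 3.0 + 24.546*I)
A - l = -3690 - (3 + I*√29523/7) = -3690 + (-3 - I*√29523/7) = -3693 - I*√29523/7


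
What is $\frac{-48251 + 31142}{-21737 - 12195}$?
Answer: $\frac{17109}{33932} \approx 0.50421$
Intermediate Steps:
$\frac{-48251 + 31142}{-21737 - 12195} = - \frac{17109}{-33932} = \left(-17109\right) \left(- \frac{1}{33932}\right) = \frac{17109}{33932}$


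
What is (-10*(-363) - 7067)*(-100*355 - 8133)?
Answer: 149966621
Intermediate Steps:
(-10*(-363) - 7067)*(-100*355 - 8133) = (3630 - 7067)*(-35500 - 8133) = -3437*(-43633) = 149966621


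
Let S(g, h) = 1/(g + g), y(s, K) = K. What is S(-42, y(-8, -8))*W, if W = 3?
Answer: -1/28 ≈ -0.035714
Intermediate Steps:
S(g, h) = 1/(2*g)
S(-42, y(-8, -8))*W = ((1/2)/(-42))*3 = ((1/2)*(-1/42))*3 = -1/84*3 = -1/28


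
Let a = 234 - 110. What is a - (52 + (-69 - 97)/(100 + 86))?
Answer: 6779/93 ≈ 72.892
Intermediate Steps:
a = 124
a - (52 + (-69 - 97)/(100 + 86)) = 124 - (52 + (-69 - 97)/(100 + 86)) = 124 - (52 - 166/186) = 124 - (52 - 166*1/186) = 124 - (52 - 83/93) = 124 - 1*4753/93 = 124 - 4753/93 = 6779/93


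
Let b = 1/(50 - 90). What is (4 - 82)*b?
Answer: 39/20 ≈ 1.9500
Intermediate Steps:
b = -1/40 (b = 1/(-40) = -1/40 ≈ -0.025000)
(4 - 82)*b = (4 - 82)*(-1/40) = -78*(-1/40) = 39/20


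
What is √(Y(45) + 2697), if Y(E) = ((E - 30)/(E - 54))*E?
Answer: √2622 ≈ 51.205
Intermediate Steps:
Y(E) = E*(-30 + E)/(-54 + E) (Y(E) = ((-30 + E)/(-54 + E))*E = E*(-30 + E)/(-54 + E))
√(Y(45) + 2697) = √(45*(-30 + 45)/(-54 + 45) + 2697) = √(45*15/(-9) + 2697) = √(45*(-⅑)*15 + 2697) = √(-75 + 2697) = √2622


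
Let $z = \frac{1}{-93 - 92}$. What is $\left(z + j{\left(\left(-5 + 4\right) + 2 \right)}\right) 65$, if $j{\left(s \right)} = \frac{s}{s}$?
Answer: $\frac{2392}{37} \approx 64.649$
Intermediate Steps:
$j{\left(s \right)} = 1$
$z = - \frac{1}{185}$ ($z = \frac{1}{-185} = - \frac{1}{185} \approx -0.0054054$)
$\left(z + j{\left(\left(-5 + 4\right) + 2 \right)}\right) 65 = \left(- \frac{1}{185} + 1\right) 65 = \frac{184}{185} \cdot 65 = \frac{2392}{37}$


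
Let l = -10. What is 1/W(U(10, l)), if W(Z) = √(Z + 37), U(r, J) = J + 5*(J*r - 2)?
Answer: -I*√483/483 ≈ -0.045502*I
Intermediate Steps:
U(r, J) = -10 + J + 5*J*r (U(r, J) = J + 5*(-2 + J*r) = J + (-10 + 5*J*r) = -10 + J + 5*J*r)
W(Z) = √(37 + Z)
1/W(U(10, l)) = 1/(√(37 + (-10 - 10 + 5*(-10)*10))) = 1/(√(37 + (-10 - 10 - 500))) = 1/(√(37 - 520)) = 1/(√(-483)) = 1/(I*√483) = -I*√483/483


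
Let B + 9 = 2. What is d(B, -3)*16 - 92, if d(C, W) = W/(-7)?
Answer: -596/7 ≈ -85.143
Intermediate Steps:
B = -7 (B = -9 + 2 = -7)
d(C, W) = -W/7 (d(C, W) = W*(-1/7) = -W/7)
d(B, -3)*16 - 92 = -1/7*(-3)*16 - 92 = (3/7)*16 - 92 = 48/7 - 92 = -596/7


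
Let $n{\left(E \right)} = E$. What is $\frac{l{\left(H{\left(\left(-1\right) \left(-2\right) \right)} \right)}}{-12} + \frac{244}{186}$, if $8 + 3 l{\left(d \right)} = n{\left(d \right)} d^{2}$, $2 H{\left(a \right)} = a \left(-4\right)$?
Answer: $\frac{308}{93} \approx 3.3118$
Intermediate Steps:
$H{\left(a \right)} = - 2 a$ ($H{\left(a \right)} = \frac{a \left(-4\right)}{2} = \frac{\left(-4\right) a}{2} = - 2 a$)
$l{\left(d \right)} = - \frac{8}{3} + \frac{d^{3}}{3}$ ($l{\left(d \right)} = - \frac{8}{3} + \frac{d d^{2}}{3} = - \frac{8}{3} + \frac{d^{3}}{3}$)
$\frac{l{\left(H{\left(\left(-1\right) \left(-2\right) \right)} \right)}}{-12} + \frac{244}{186} = \frac{- \frac{8}{3} + \frac{\left(- 2 \left(\left(-1\right) \left(-2\right)\right)\right)^{3}}{3}}{-12} + \frac{244}{186} = \left(- \frac{8}{3} + \frac{\left(\left(-2\right) 2\right)^{3}}{3}\right) \left(- \frac{1}{12}\right) + 244 \cdot \frac{1}{186} = \left(- \frac{8}{3} + \frac{\left(-4\right)^{3}}{3}\right) \left(- \frac{1}{12}\right) + \frac{122}{93} = \left(- \frac{8}{3} + \frac{1}{3} \left(-64\right)\right) \left(- \frac{1}{12}\right) + \frac{122}{93} = \left(- \frac{8}{3} - \frac{64}{3}\right) \left(- \frac{1}{12}\right) + \frac{122}{93} = \left(-24\right) \left(- \frac{1}{12}\right) + \frac{122}{93} = 2 + \frac{122}{93} = \frac{308}{93}$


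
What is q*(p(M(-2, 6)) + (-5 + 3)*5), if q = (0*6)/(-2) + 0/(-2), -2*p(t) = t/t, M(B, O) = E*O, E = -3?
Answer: 0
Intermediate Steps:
M(B, O) = -3*O
p(t) = -½ (p(t) = -t/(2*t) = -½*1 = -½)
q = 0 (q = 0*(-½) + 0*(-½) = 0 + 0 = 0)
q*(p(M(-2, 6)) + (-5 + 3)*5) = 0*(-½ + (-5 + 3)*5) = 0*(-½ - 2*5) = 0*(-½ - 10) = 0*(-21/2) = 0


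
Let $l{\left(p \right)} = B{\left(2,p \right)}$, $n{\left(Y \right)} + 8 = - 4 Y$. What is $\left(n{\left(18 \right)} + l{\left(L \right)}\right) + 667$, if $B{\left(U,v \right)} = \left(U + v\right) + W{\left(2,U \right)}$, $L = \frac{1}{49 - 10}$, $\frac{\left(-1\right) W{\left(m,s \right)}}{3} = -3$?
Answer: $\frac{23323}{39} \approx 598.03$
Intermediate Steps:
$W{\left(m,s \right)} = 9$ ($W{\left(m,s \right)} = \left(-3\right) \left(-3\right) = 9$)
$n{\left(Y \right)} = -8 - 4 Y$
$L = \frac{1}{39} \approx 0.025641$
$B{\left(U,v \right)} = 9 + U + v$ ($B{\left(U,v \right)} = \left(U + v\right) + 9 = 9 + U + v$)
$l{\left(p \right)} = 11 + p$ ($l{\left(p \right)} = 9 + 2 + p = 11 + p$)
$\left(n{\left(18 \right)} + l{\left(L \right)}\right) + 667 = \left(\left(-8 - 72\right) + \left(11 + \frac{1}{39}\right)\right) + 667 = \left(\left(-8 - 72\right) + \frac{430}{39}\right) + 667 = \left(-80 + \frac{430}{39}\right) + 667 = - \frac{2690}{39} + 667 = \frac{23323}{39}$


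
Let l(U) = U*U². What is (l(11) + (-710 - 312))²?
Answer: 95481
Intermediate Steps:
l(U) = U³
(l(11) + (-710 - 312))² = (11³ + (-710 - 312))² = (1331 - 1022)² = 309² = 95481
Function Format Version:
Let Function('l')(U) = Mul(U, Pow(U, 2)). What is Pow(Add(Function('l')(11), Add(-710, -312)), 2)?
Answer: 95481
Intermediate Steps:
Function('l')(U) = Pow(U, 3)
Pow(Add(Function('l')(11), Add(-710, -312)), 2) = Pow(Add(Pow(11, 3), Add(-710, -312)), 2) = Pow(Add(1331, -1022), 2) = Pow(309, 2) = 95481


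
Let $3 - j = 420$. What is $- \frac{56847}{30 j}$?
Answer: $\frac{18949}{4170} \approx 4.5441$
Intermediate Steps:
$j = -417$ ($j = 3 - 420 = -417$)
$- \frac{56847}{30 j} = - \frac{56847}{30 \left(-417\right)} = - \frac{56847}{-12510} = \left(-56847\right) \left(- \frac{1}{12510}\right) = \frac{18949}{4170}$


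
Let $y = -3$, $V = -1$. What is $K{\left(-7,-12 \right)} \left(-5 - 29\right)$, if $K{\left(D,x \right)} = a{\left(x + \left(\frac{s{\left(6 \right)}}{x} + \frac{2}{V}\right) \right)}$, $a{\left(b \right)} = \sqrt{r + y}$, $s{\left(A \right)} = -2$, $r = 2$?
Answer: $- 34 i \approx - 34.0 i$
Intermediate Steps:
$a{\left(b \right)} = i$ ($a{\left(b \right)} = \sqrt{2 - 3} = \sqrt{-1} = i$)
$K{\left(D,x \right)} = i$
$K{\left(-7,-12 \right)} \left(-5 - 29\right) = i \left(-5 - 29\right) = i \left(-34\right) = - 34 i$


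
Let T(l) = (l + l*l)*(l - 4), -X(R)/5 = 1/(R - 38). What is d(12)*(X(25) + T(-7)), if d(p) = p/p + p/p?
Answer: -12002/13 ≈ -923.23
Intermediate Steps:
d(p) = 2 (d(p) = 1 + 1 = 2)
X(R) = -5/(-38 + R) (X(R) = -5/(R - 38) = -5/(-38 + R))
T(l) = (-4 + l)*(l + l²) (T(l) = (l + l²)*(-4 + l) = (-4 + l)*(l + l²))
d(12)*(X(25) + T(-7)) = 2*(-5/(-38 + 25) - 7*(-4 + (-7)² - 3*(-7))) = 2*(-5/(-13) - 7*(-4 + 49 + 21)) = 2*(-5*(-1/13) - 7*66) = 2*(5/13 - 462) = 2*(-6001/13) = -12002/13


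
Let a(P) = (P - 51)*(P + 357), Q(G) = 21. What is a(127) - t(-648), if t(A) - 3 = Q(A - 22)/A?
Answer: 7944703/216 ≈ 36781.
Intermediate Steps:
t(A) = 3 + 21/A
a(P) = (-51 + P)*(357 + P)
a(127) - t(-648) = (-18207 + 127² + 306*127) - (3 + 21/(-648)) = (-18207 + 16129 + 38862) - (3 + 21*(-1/648)) = 36784 - (3 - 7/216) = 36784 - 1*641/216 = 36784 - 641/216 = 7944703/216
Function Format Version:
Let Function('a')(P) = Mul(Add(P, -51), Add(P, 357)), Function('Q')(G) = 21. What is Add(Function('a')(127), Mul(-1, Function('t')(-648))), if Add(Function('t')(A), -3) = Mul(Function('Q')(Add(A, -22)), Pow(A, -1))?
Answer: Rational(7944703, 216) ≈ 36781.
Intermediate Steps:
Function('t')(A) = Add(3, Mul(21, Pow(A, -1)))
Function('a')(P) = Mul(Add(-51, P), Add(357, P))
Add(Function('a')(127), Mul(-1, Function('t')(-648))) = Add(Add(-18207, Pow(127, 2), Mul(306, 127)), Mul(-1, Add(3, Mul(21, Pow(-648, -1))))) = Add(Add(-18207, 16129, 38862), Mul(-1, Add(3, Mul(21, Rational(-1, 648))))) = Add(36784, Mul(-1, Add(3, Rational(-7, 216)))) = Add(36784, Mul(-1, Rational(641, 216))) = Add(36784, Rational(-641, 216)) = Rational(7944703, 216)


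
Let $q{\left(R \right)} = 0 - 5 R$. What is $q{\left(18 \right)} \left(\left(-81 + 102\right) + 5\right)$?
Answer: $-2340$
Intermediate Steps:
$q{\left(R \right)} = - 5 R$
$q{\left(18 \right)} \left(\left(-81 + 102\right) + 5\right) = \left(-5\right) 18 \left(\left(-81 + 102\right) + 5\right) = - 90 \left(21 + 5\right) = \left(-90\right) 26 = -2340$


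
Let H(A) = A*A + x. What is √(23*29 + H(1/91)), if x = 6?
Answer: √5573114/91 ≈ 25.942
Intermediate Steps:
H(A) = 6 + A² (H(A) = A*A + 6 = A² + 6 = 6 + A²)
√(23*29 + H(1/91)) = √(23*29 + (6 + (1/91)²)) = √(667 + (6 + (1/91)²)) = √(667 + (6 + 1/8281)) = √(667 + 49687/8281) = √(5573114/8281) = √5573114/91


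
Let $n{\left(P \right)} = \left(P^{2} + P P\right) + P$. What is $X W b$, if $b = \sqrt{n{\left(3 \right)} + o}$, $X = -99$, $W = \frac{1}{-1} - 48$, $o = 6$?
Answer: $14553 \sqrt{3} \approx 25207.0$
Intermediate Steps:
$n{\left(P \right)} = P + 2 P^{2}$ ($n{\left(P \right)} = \left(P^{2} + P^{2}\right) + P = 2 P^{2} + P = P + 2 P^{2}$)
$W = -49$ ($W = -1 - 48 = -49$)
$b = 3 \sqrt{3}$ ($b = \sqrt{3 \left(1 + 2 \cdot 3\right) + 6} = \sqrt{3 \left(1 + 6\right) + 6} = \sqrt{3 \cdot 7 + 6} = \sqrt{21 + 6} = \sqrt{27} = 3 \sqrt{3} \approx 5.1962$)
$X W b = \left(-99\right) \left(-49\right) 3 \sqrt{3} = 4851 \cdot 3 \sqrt{3} = 14553 \sqrt{3}$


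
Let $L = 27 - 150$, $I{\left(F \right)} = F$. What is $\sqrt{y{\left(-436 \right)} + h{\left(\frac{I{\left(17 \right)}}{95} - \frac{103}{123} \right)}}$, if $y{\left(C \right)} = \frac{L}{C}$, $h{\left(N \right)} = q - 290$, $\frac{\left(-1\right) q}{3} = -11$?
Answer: $\frac{i \sqrt{12200261}}{218} \approx 16.022 i$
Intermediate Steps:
$q = 33$ ($q = \left(-3\right) \left(-11\right) = 33$)
$L = -123$ ($L = 27 - 150 = -123$)
$h{\left(N \right)} = -257$ ($h{\left(N \right)} = 33 - 290 = -257$)
$y{\left(C \right)} = - \frac{123}{C}$
$\sqrt{y{\left(-436 \right)} + h{\left(\frac{I{\left(17 \right)}}{95} - \frac{103}{123} \right)}} = \sqrt{- \frac{123}{-436} - 257} = \sqrt{\left(-123\right) \left(- \frac{1}{436}\right) - 257} = \sqrt{\frac{123}{436} - 257} = \sqrt{- \frac{111929}{436}} = \frac{i \sqrt{12200261}}{218}$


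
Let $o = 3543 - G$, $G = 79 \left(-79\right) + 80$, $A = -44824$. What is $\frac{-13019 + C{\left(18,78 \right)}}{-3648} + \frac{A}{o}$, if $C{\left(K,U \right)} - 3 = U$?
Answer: $- \frac{2372975}{2212512} \approx -1.0725$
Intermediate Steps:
$C{\left(K,U \right)} = 3 + U$
$G = -6161$ ($G = -6241 + 80 = -6161$)
$o = 9704$ ($o = 3543 - -6161 = 3543 + 6161 = 9704$)
$\frac{-13019 + C{\left(18,78 \right)}}{-3648} + \frac{A}{o} = \frac{-13019 + \left(3 + 78\right)}{-3648} - \frac{44824}{9704} = \left(-13019 + 81\right) \left(- \frac{1}{3648}\right) - \frac{5603}{1213} = \left(-12938\right) \left(- \frac{1}{3648}\right) - \frac{5603}{1213} = \frac{6469}{1824} - \frac{5603}{1213} = - \frac{2372975}{2212512}$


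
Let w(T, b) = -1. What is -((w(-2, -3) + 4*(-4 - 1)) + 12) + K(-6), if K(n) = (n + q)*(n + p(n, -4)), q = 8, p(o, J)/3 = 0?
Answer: -3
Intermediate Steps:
p(o, J) = 0 (p(o, J) = 3*0 = 0)
K(n) = n*(8 + n) (K(n) = (n + 8)*(n + 0) = (8 + n)*n = n*(8 + n))
-((w(-2, -3) + 4*(-4 - 1)) + 12) + K(-6) = -((-1 + 4*(-4 - 1)) + 12) - 6*(8 - 6) = -((-1 + 4*(-5)) + 12) - 6*2 = -((-1 - 20) + 12) - 12 = -(-21 + 12) - 12 = -1*(-9) - 12 = 9 - 12 = -3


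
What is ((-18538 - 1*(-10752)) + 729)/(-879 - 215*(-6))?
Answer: -7057/411 ≈ -17.170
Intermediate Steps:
((-18538 - 1*(-10752)) + 729)/(-879 - 215*(-6)) = ((-18538 + 10752) + 729)/(-879 + 1290) = (-7786 + 729)/411 = -7057*1/411 = -7057/411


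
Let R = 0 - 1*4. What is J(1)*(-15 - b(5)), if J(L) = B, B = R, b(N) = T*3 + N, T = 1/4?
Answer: 83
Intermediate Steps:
T = 1/4 ≈ 0.25000
R = -4 (R = 0 - 4 = -4)
b(N) = 3/4 + N (b(N) = (1/4)*3 + N = 3/4 + N)
B = -4
J(L) = -4
J(1)*(-15 - b(5)) = -4*(-15 - (3/4 + 5)) = -4*(-15 - 1*23/4) = -4*(-15 - 23/4) = -4*(-83/4) = 83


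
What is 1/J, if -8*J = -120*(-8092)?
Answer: -1/121380 ≈ -8.2386e-6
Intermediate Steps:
J = -121380 (J = -(-15)*(-8092) = -⅛*971040 = -121380)
1/J = 1/(-121380) = -1/121380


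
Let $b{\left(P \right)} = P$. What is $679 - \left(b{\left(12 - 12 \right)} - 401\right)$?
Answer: $1080$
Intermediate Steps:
$679 - \left(b{\left(12 - 12 \right)} - 401\right) = 679 - \left(\left(12 - 12\right) - 401\right) = 679 - \left(0 - 401\right) = 679 - -401 = 679 + 401 = 1080$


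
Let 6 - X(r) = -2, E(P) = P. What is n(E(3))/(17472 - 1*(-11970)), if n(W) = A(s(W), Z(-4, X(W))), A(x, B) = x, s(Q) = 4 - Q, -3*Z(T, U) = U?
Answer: 1/29442 ≈ 3.3965e-5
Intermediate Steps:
X(r) = 8 (X(r) = 6 - 1*(-2) = 6 + 2 = 8)
Z(T, U) = -U/3
n(W) = 4 - W
n(E(3))/(17472 - 1*(-11970)) = (4 - 1*3)/(17472 - 1*(-11970)) = (4 - 3)/(17472 + 11970) = 1/29442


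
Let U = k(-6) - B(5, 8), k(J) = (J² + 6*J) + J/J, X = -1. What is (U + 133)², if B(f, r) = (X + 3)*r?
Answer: 13924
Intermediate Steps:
B(f, r) = 2*r (B(f, r) = (-1 + 3)*r = 2*r)
k(J) = 1 + J² + 6*J (k(J) = (J² + 6*J) + 1 = 1 + J² + 6*J)
U = -15 (U = (1 + (-6)² + 6*(-6)) - 2*8 = (1 + 36 - 36) - 1*16 = 1 - 16 = -15)
(U + 133)² = (-15 + 133)² = 118² = 13924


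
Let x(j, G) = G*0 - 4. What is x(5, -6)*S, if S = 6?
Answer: -24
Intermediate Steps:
x(j, G) = -4 (x(j, G) = 0 - 4 = -4)
x(5, -6)*S = -4*6 = -24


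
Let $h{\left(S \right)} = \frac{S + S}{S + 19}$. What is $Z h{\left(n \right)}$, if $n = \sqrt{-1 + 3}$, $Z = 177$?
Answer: $- \frac{708}{359} + \frac{6726 \sqrt{2}}{359} \approx 24.524$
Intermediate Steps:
$n = \sqrt{2} \approx 1.4142$
$h{\left(S \right)} = \frac{2 S}{19 + S}$
$Z h{\left(n \right)} = 177 \frac{2 \sqrt{2}}{19 + \sqrt{2}} = \frac{354 \sqrt{2}}{19 + \sqrt{2}}$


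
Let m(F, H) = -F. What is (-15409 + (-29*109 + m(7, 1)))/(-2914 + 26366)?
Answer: -1429/1804 ≈ -0.79213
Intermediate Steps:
(-15409 + (-29*109 + m(7, 1)))/(-2914 + 26366) = (-15409 + (-29*109 - 1*7))/(-2914 + 26366) = (-15409 + (-3161 - 7))/23452 = (-15409 - 3168)*(1/23452) = -18577*1/23452 = -1429/1804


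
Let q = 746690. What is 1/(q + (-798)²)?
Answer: 1/1383494 ≈ 7.2281e-7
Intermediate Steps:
1/(q + (-798)²) = 1/(746690 + (-798)²) = 1/(746690 + 636804) = 1/1383494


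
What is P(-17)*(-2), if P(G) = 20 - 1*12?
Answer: -16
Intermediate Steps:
P(G) = 8 (P(G) = 20 - 12 = 8)
P(-17)*(-2) = 8*(-2) = -16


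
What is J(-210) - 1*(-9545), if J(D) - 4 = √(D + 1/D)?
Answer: 9549 + I*√9261210/210 ≈ 9549.0 + 14.492*I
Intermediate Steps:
J(D) = 4 + √(D + 1/D)
J(-210) - 1*(-9545) = (4 + √(-210 + 1/(-210))) - 1*(-9545) = (4 + √(-210 - 1/210)) + 9545 = (4 + √(-44101/210)) + 9545 = (4 + I*√9261210/210) + 9545 = 9549 + I*√9261210/210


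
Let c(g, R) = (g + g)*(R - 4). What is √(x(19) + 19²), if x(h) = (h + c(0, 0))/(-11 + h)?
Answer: 3*√646/4 ≈ 19.062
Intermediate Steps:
c(g, R) = 2*g*(-4 + R) (c(g, R) = (2*g)*(-4 + R) = 2*g*(-4 + R))
x(h) = h/(-11 + h) (x(h) = (h + 2*0*(-4 + 0))/(-11 + h) = (h + 2*0*(-4))/(-11 + h) = (h + 0)/(-11 + h) = h/(-11 + h))
√(x(19) + 19²) = √(19/(-11 + 19) + 19²) = √(19/8 + 361) = √(2907/8) = 3*√646/4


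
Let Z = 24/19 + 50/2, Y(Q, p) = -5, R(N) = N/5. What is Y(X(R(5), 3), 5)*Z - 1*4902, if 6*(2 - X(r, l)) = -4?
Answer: -95633/19 ≈ -5033.3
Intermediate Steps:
R(N) = N/5 (R(N) = N*(⅕) = N/5)
X(r, l) = 8/3 (X(r, l) = 2 - ⅙*(-4) = 2 + ⅔ = 8/3)
Z = 499/19 (Z = 24*(1/19) + 50*(½) = 24/19 + 25 = 499/19 ≈ 26.263)
Y(X(R(5), 3), 5)*Z - 1*4902 = -5*499/19 - 1*4902 = -2495/19 - 4902 = -95633/19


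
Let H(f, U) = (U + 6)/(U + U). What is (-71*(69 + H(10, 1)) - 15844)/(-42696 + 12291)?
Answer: 41983/60810 ≈ 0.69040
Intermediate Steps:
H(f, U) = (6 + U)/(2*U) (H(f, U) = (6 + U)/((2*U)) = (6 + U)*(1/(2*U)) = (6 + U)/(2*U))
(-71*(69 + H(10, 1)) - 15844)/(-42696 + 12291) = (-71*(69 + (½)*(6 + 1)/1) - 15844)/(-42696 + 12291) = (-71*(69 + (½)*1*7) - 15844)/(-30405) = (-71*(69 + 7/2) - 15844)*(-1/30405) = (-71*145/2 - 15844)*(-1/30405) = (-10295/2 - 15844)*(-1/30405) = -41983/2*(-1/30405) = 41983/60810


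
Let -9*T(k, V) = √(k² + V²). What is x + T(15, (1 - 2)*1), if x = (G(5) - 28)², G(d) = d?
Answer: 529 - √226/9 ≈ 527.33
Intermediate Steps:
T(k, V) = -√(V² + k²)/9 (T(k, V) = -√(k² + V²)/9 = -√(V² + k²)/9)
x = 529 (x = (5 - 28)² = (-23)² = 529)
x + T(15, (1 - 2)*1) = 529 - √(((1 - 2)*1)² + 15²)/9 = 529 - √((-1*1)² + 225)/9 = 529 - √((-1)² + 225)/9 = 529 - √(1 + 225)/9 = 529 - √226/9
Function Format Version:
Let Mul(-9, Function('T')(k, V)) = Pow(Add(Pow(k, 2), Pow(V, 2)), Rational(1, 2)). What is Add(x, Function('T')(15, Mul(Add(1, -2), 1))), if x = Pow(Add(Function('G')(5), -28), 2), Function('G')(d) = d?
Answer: Add(529, Mul(Rational(-1, 9), Pow(226, Rational(1, 2)))) ≈ 527.33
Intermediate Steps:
Function('T')(k, V) = Mul(Rational(-1, 9), Pow(Add(Pow(V, 2), Pow(k, 2)), Rational(1, 2))) (Function('T')(k, V) = Mul(Rational(-1, 9), Pow(Add(Pow(k, 2), Pow(V, 2)), Rational(1, 2))) = Mul(Rational(-1, 9), Pow(Add(Pow(V, 2), Pow(k, 2)), Rational(1, 2))))
x = 529 (x = Pow(Add(5, -28), 2) = Pow(-23, 2) = 529)
Add(x, Function('T')(15, Mul(Add(1, -2), 1))) = Add(529, Mul(Rational(-1, 9), Pow(Add(Pow(Mul(Add(1, -2), 1), 2), Pow(15, 2)), Rational(1, 2)))) = Add(529, Mul(Rational(-1, 9), Pow(Add(Pow(Mul(-1, 1), 2), 225), Rational(1, 2)))) = Add(529, Mul(Rational(-1, 9), Pow(Add(Pow(-1, 2), 225), Rational(1, 2)))) = Add(529, Mul(Rational(-1, 9), Pow(Add(1, 225), Rational(1, 2)))) = Add(529, Mul(Rational(-1, 9), Pow(226, Rational(1, 2))))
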